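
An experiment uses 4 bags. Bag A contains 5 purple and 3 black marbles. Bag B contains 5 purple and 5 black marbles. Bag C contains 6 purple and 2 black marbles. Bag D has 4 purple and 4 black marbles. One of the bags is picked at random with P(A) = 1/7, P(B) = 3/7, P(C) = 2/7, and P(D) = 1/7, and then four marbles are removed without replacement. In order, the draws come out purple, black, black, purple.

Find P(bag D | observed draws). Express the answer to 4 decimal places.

Under each hypothesis, the probability of the observed sequence is: P(data | bag A) = (5/8)(3/7)(2/6)(4/5) = 1/14; P(data | bag B) = (5/10)(5/9)(4/8)(4/7) = 5/63; P(data | bag C) = (6/8)(2/7)(1/6)(5/5) = 1/28; P(data | bag D) = (4/8)(4/7)(3/6)(3/5) = 3/35.
Weighting by the prior gives 1/7 · 1/14 = 1/98, 3/7 · 5/63 = 5/147, 2/7 · 1/28 = 1/98, 1/7 · 3/35 = 3/245; summing to 1/15.
Therefore the posterior P(bag D | data) = (3/245) / (1/15) = 9/49.

0.1837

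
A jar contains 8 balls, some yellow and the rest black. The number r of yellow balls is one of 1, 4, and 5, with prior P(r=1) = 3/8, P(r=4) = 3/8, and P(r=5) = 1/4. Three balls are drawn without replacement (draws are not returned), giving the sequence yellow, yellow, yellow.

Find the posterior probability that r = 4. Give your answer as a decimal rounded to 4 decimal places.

Under each hypothesis, the probability of the observed sequence is: P(data | r = 1) = (1/8)(0/7) = 0; P(data | r = 4) = (4/8)(3/7)(2/6) = 1/14; P(data | r = 5) = (5/8)(4/7)(3/6) = 5/28.
Multiplying each by its prior: 3/8 · 0 = 0, 3/8 · 1/14 = 3/112, 1/4 · 5/28 = 5/112; these sum to 1/14.
Therefore the posterior P(r = 4 | data) = (3/112) / (1/14) = 3/8.

0.3750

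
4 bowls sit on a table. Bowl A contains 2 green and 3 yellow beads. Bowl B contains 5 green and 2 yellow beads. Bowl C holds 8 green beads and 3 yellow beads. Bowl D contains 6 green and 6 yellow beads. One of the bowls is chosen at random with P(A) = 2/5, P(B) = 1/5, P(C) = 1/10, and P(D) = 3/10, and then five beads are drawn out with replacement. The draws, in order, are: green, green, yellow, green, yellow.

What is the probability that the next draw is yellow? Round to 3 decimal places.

0.463

Under each hypothesis, the probability of the observed sequence is: P(data | bowl A) = (2/5)(2/5)(3/5)(2/5)(3/5) = 0.02304; P(data | bowl B) = (5/7)(5/7)(2/7)(5/7)(2/7) = 0.02975; P(data | bowl C) = (8/11)(8/11)(3/11)(8/11)(3/11) = 0.028612; P(data | bowl D) = (6/12)(6/12)(6/12)(6/12)(6/12) = 0.03125.
The prior-weighted likelihoods are 2/5 · 0.02304 = 0.009216, 1/5 · 0.02975 = 0.0059499, 1/10 · 0.028612 = 0.0028612, 3/10 · 0.03125 = 0.009375; with total 0.027402.
The posterior is then P(bowl A | data) = 0.33632, P(bowl B | data) = 0.21713, P(bowl C | data) = 0.10442, P(bowl D | data) = 0.34213.
Averaging over the posterior, P(yellow next | data) = (3/5)(0.33632) + (2/7)(0.21713) + (3/11)(0.10442) + (1/2)(0.34213) = 0.46337.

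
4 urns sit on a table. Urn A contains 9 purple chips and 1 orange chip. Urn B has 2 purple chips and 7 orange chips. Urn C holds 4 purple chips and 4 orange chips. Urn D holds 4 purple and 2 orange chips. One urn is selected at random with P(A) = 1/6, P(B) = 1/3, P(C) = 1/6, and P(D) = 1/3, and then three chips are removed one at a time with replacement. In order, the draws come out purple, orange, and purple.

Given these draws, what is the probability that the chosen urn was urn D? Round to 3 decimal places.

0.512

Under each hypothesis, the probability of the observed sequence is: P(data | urn A) = (9/10)(1/10)(9/10) = 0.081; P(data | urn B) = (2/9)(7/9)(2/9) = 0.038409; P(data | urn C) = (4/8)(4/8)(4/8) = 0.125; P(data | urn D) = (4/6)(2/6)(4/6) = 0.14815.
Weighting by the prior gives 1/6 · 0.081 = 0.0135, 1/3 · 0.038409 = 0.012803, 1/6 · 0.125 = 0.020833, 1/3 · 0.14815 = 0.049383; these sum to 0.096519.
By Bayes' rule, P(urn D | data) = (0.049383) / (0.096519) = 0.51164.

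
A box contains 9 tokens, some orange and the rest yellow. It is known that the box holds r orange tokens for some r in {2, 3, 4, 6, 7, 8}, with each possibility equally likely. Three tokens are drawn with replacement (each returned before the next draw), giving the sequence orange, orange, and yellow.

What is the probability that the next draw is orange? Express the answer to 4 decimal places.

The likelihood of the observed sequence under each hypothesis: P(data | r = 2) = (2/9)(2/9)(7/9) = 0.038409; P(data | r = 3) = (3/9)(3/9)(6/9) = 0.074074; P(data | r = 4) = (4/9)(4/9)(5/9) = 0.10974; P(data | r = 6) = (6/9)(6/9)(3/9) = 0.14815; P(data | r = 7) = (7/9)(7/9)(2/9) = 0.13443; P(data | r = 8) = (8/9)(8/9)(1/9) = 0.087791.
Weighting by the prior gives 1/6 · 0.038409 = 0.0064015, 1/6 · 0.074074 = 0.012346, 1/6 · 0.10974 = 0.01829, 1/6 · 0.14815 = 0.024691, 1/6 · 0.13443 = 0.022405, 1/6 · 0.087791 = 0.014632; with total 0.098765.
The posterior is then P(r = 2 | data) = 0.064815, P(r = 3 | data) = 0.125, P(r = 4 | data) = 0.18519, P(r = 6 | data) = 0.25, P(r = 7 | data) = 0.22685, P(r = 8 | data) = 0.14815.
The predictive probability is P(orange next | data) = (2/9)(0.064815) + (1/3)(0.125) + (4/9)(0.18519) + (2/3)(0.25) + (7/9)(0.22685) + (8/9)(0.14815) = 0.61317.

0.6132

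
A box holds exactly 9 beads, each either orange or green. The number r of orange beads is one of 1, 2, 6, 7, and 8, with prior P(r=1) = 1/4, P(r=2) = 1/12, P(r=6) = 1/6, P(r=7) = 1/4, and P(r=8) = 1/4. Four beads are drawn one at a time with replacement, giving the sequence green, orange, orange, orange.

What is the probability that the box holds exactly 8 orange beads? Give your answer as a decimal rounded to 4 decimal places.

0.3091

Compute the likelihood of the observed sequence for each case: P(data | r = 1) = (8/9)(1/9)(1/9)(1/9) = 0.0012193; P(data | r = 2) = (7/9)(2/9)(2/9)(2/9) = 0.0085353; P(data | r = 6) = (3/9)(6/9)(6/9)(6/9) = 0.098765; P(data | r = 7) = (2/9)(7/9)(7/9)(7/9) = 0.10456; P(data | r = 8) = (1/9)(8/9)(8/9)(8/9) = 0.078037.
Multiplying each by its prior: 1/4 · 0.0012193 = 0.00030483, 1/12 · 0.0085353 = 0.00071127, 1/6 · 0.098765 = 0.016461, 1/4 · 0.10456 = 0.026139, 1/4 · 0.078037 = 0.019509; these sum to 0.063126.
Therefore the posterior P(r = 8 | data) = (0.019509) / (0.063126) = 0.30905.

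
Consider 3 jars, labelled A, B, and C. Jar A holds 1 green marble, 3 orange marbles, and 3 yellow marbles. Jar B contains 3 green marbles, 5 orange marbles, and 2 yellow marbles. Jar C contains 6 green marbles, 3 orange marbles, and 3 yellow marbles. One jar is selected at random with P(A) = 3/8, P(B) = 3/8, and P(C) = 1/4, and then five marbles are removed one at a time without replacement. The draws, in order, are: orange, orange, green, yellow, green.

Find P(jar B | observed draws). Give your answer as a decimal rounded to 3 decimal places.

Compute the likelihood of the observed sequence for each case: P(data | jar A) = (3/7)(2/6)(1/5)(3/4)(0/3) = 0; P(data | jar B) = (5/10)(4/9)(3/8)(2/7)(2/6) = 0.0079365; P(data | jar C) = (3/12)(2/11)(6/10)(3/9)(5/8) = 0.0056818.
Multiplying each by its prior: 3/8 · 0 = 0, 3/8 · 0.0079365 = 0.0029762, 1/4 · 0.0056818 = 0.0014205; with total 0.0043966.
Therefore the posterior P(jar B | data) = (0.0029762) / (0.0043966) = 0.67692.

0.677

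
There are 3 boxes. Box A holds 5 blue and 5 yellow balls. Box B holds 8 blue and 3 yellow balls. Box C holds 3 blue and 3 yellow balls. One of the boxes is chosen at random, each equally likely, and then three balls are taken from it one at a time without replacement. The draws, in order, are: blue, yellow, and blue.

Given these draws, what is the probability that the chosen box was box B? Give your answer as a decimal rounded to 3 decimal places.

0.370

For each hypothesis, P(data | H) works out to: P(data | box A) = (5/10)(5/9)(4/8) = 0.13889; P(data | box B) = (8/11)(3/10)(7/9) = 0.1697; P(data | box C) = (3/6)(3/5)(2/4) = 0.15.
Weighting by the prior gives 1/3 · 0.13889 = 0.046296, 1/3 · 0.1697 = 0.056566, 1/3 · 0.15 = 0.05; summing to 0.15286.
Hence P(box B | data) = (0.056566) / (0.15286) = 0.37004.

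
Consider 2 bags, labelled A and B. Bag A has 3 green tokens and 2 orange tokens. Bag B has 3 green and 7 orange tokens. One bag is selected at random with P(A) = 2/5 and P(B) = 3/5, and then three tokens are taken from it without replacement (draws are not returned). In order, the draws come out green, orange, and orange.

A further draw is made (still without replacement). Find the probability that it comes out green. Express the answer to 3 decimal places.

0.483

The likelihood of the observed sequence under each hypothesis: P(data | bag A) = (3/5)(2/4)(1/3) = 1/10; P(data | bag B) = (3/10)(7/9)(6/8) = 7/40.
Weighting by the prior gives 2/5 · 1/10 = 1/25, 3/5 · 7/40 = 21/200; with total 29/200.
Normalising, the posterior is P(bag A | data) = 8/29, P(bag B | data) = 21/29.
So P(green next | data) = Σ P(green next | H) P(H | data) = (1)(8/29) + (2/7)(21/29) = 14/29.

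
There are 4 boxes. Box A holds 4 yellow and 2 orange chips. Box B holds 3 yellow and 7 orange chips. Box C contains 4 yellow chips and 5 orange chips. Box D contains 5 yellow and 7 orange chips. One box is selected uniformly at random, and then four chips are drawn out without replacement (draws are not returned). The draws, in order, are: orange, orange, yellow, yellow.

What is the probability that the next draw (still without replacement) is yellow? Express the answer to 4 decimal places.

0.4996

Under each hypothesis, the probability of the observed sequence is: P(data | box A) = (2/6)(1/5)(4/4)(3/3) = 0.066667; P(data | box B) = (7/10)(6/9)(3/8)(2/7) = 0.05; P(data | box C) = (5/9)(4/8)(4/7)(3/6) = 0.079365; P(data | box D) = (7/12)(6/11)(5/10)(4/9) = 0.070707.
The prior-weighted likelihoods are 1/4 · 0.066667 = 0.016667, 1/4 · 0.05 = 0.0125, 1/4 · 0.079365 = 0.019841, 1/4 · 0.070707 = 0.017677; these sum to 0.066685.
Normalising, the posterior is P(box A | data) = 0.24993, P(box B | data) = 0.18745, P(box C | data) = 0.29754, P(box D | data) = 0.26508.
The predictive probability is P(yellow next | data) = (1)(0.24993) + (1/6)(0.18745) + (2/5)(0.29754) + (3/8)(0.26508) = 0.49959.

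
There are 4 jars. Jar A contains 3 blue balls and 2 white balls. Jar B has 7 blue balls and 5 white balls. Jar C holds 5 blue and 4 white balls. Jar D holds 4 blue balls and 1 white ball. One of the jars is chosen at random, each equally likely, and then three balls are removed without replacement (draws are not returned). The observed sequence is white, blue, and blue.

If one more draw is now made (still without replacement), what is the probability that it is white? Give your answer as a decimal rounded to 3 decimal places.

Compute the likelihood of the observed sequence for each case: P(data | jar A) = (2/5)(3/4)(2/3) = 0.2; P(data | jar B) = (5/12)(7/11)(6/10) = 0.15909; P(data | jar C) = (4/9)(5/8)(4/7) = 0.15873; P(data | jar D) = (1/5)(4/4)(3/3) = 0.2.
Multiplying each by its prior: 1/4 · 0.2 = 0.05, 1/4 · 0.15909 = 0.039773, 1/4 · 0.15873 = 0.039683, 1/4 · 0.2 = 0.05; summing to 0.17946.
The posterior is then P(jar A | data) = 0.27862, P(jar B | data) = 0.22163, P(jar C | data) = 0.22113, P(jar D | data) = 0.27862.
Averaging over the posterior, P(white next | data) = (1/2)(0.27862) + (4/9)(0.22163) + (1/2)(0.22113) + (0)(0.27862) = 0.34838.

0.348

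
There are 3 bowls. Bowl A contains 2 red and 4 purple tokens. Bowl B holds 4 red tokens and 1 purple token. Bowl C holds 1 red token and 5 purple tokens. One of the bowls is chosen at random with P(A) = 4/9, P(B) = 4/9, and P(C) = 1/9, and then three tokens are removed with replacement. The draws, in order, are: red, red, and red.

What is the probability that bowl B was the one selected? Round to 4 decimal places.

Compute the likelihood of the observed sequence for each case: P(data | bowl A) = (2/6)(2/6)(2/6) = 0.037037; P(data | bowl B) = (4/5)(4/5)(4/5) = 0.512; P(data | bowl C) = (1/6)(1/6)(1/6) = 0.0046296.
Multiplying each by its prior: 4/9 · 0.037037 = 0.016461, 4/9 · 0.512 = 0.22756, 1/9 · 0.0046296 = 0.0005144; these sum to 0.24453.
Hence P(bowl B | data) = (0.22756) / (0.24453) = 0.93058.

0.9306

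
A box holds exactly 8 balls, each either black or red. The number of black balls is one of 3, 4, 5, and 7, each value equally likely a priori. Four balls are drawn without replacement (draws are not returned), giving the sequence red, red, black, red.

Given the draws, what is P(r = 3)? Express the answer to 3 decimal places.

Under each hypothesis, the probability of the observed sequence is: P(data | r = 3) = (5/8)(4/7)(3/6)(3/5) = 0.10714; P(data | r = 4) = (4/8)(3/7)(4/6)(2/5) = 0.057143; P(data | r = 5) = (3/8)(2/7)(5/6)(1/5) = 0.017857; P(data | r = 7) = (1/8)(0/7) = 0.
The prior-weighted likelihoods are 1/4 · 0.10714 = 0.026786, 1/4 · 0.057143 = 0.014286, 1/4 · 0.017857 = 0.0044643, 1/4 · 0 = 0; summing to 0.045536.
So P(r = 3 | data) = (0.026786) / (0.045536) = 0.58824.

0.588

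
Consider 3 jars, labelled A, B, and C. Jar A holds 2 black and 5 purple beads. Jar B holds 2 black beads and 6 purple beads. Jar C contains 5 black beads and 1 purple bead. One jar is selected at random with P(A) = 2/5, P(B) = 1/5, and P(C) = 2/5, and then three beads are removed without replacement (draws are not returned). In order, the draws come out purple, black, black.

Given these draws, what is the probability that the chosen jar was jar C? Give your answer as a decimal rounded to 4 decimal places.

For each hypothesis, P(data | H) works out to: P(data | jar A) = (5/7)(2/6)(1/5) = 1/21; P(data | jar B) = (6/8)(2/7)(1/6) = 1/28; P(data | jar C) = (1/6)(5/5)(4/4) = 1/6.
Weighting by the prior gives 2/5 · 1/21 = 2/105, 1/5 · 1/28 = 1/140, 2/5 · 1/6 = 1/15; summing to 13/140.
Hence P(jar C | data) = (1/15) / (13/140) = 28/39.

0.7179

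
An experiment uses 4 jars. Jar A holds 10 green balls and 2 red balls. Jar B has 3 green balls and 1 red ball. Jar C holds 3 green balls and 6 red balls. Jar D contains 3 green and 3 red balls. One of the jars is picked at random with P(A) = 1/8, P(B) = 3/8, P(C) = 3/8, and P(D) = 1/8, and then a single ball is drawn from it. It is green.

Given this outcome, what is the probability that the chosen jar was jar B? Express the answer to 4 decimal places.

0.4909

The likelihood of this draw under each hypothesis: P(data | jar A) = (10/12) = 5/6; P(data | jar B) = (3/4) = 3/4; P(data | jar C) = (3/9) = 1/3; P(data | jar D) = (3/6) = 1/2.
Weighting by the prior gives 1/8 · 5/6 = 5/48, 3/8 · 3/4 = 9/32, 3/8 · 1/3 = 1/8, 1/8 · 1/2 = 1/16; summing to 55/96.
Hence P(jar B | data) = (9/32) / (55/96) = 27/55.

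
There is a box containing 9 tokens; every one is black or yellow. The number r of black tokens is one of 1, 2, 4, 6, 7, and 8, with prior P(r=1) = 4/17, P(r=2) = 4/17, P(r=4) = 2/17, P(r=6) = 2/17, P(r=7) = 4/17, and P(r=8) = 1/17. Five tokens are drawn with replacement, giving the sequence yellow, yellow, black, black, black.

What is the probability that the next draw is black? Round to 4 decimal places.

Under each hypothesis, the probability of the observed sequence is: P(data | r = 1) = (8/9)(8/9)(1/9)(1/9)(1/9) = 0.0010838; P(data | r = 2) = (7/9)(7/9)(2/9)(2/9)(2/9) = 0.0066386; P(data | r = 4) = (5/9)(5/9)(4/9)(4/9)(4/9) = 0.027096; P(data | r = 6) = (3/9)(3/9)(6/9)(6/9)(6/9) = 0.032922; P(data | r = 7) = (2/9)(2/9)(7/9)(7/9)(7/9) = 0.023235; P(data | r = 8) = (1/9)(1/9)(8/9)(8/9)(8/9) = 0.0086708.
The prior-weighted likelihoods are 4/17 · 0.0010838 = 0.00025502, 4/17 · 0.0066386 = 0.001562, 2/17 · 0.027096 = 0.0031878, 2/17 · 0.032922 = 0.0038732, 4/17 · 0.023235 = 0.005467, 1/17 · 0.0086708 = 0.00051004; summing to 0.014855.
Dividing through by the total gives posterior P(r = 1 | data) = 0.017167, P(r = 2 | data) = 0.10515, P(r = 4 | data) = 0.21459, P(r = 6 | data) = 0.26073, P(r = 7 | data) = 0.36803, P(r = 8 | data) = 0.034335.
Averaging over the posterior, P(black next | data) = (1/9)(0.017167) + (2/9)(0.10515) + (4/9)(0.21459) + (2/3)(0.26073) + (7/9)(0.36803) + (8/9)(0.034335) = 0.61123.

0.6112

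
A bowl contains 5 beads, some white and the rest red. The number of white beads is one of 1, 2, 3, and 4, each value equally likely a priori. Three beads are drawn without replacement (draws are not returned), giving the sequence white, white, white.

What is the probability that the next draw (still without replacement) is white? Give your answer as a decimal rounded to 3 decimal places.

0.400

For each hypothesis, P(data | H) works out to: P(data | r = 1) = (1/5)(0/4) = 0; P(data | r = 2) = (2/5)(1/4)(0/3) = 0; P(data | r = 3) = (3/5)(2/4)(1/3) = 1/10; P(data | r = 4) = (4/5)(3/4)(2/3) = 2/5.
Weighting by the prior gives 1/4 · 0 = 0, 1/4 · 0 = 0, 1/4 · 1/10 = 1/40, 1/4 · 2/5 = 1/10; summing to 1/8.
Normalising, the posterior is P(r = 1 | data) = 0, P(r = 2 | data) = 0, P(r = 3 | data) = 1/5, P(r = 4 | data) = 4/5.
The predictive probability is P(white next | data) = (0)(1/5) + (1/2)(4/5) = 2/5.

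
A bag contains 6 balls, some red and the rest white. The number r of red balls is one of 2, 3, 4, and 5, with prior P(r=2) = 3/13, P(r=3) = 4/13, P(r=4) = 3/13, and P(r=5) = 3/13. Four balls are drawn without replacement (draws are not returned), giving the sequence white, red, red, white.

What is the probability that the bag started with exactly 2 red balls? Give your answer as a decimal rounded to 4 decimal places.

The likelihood of the observed sequence under each hypothesis: P(data | r = 2) = (4/6)(2/5)(1/4)(3/3) = 1/15; P(data | r = 3) = (3/6)(3/5)(2/4)(2/3) = 1/10; P(data | r = 4) = (2/6)(4/5)(3/4)(1/3) = 1/15; P(data | r = 5) = (1/6)(5/5)(4/4)(0/3) = 0.
The prior-weighted likelihoods are 3/13 · 1/15 = 1/65, 4/13 · 1/10 = 2/65, 3/13 · 1/15 = 1/65, 3/13 · 0 = 0; these sum to 4/65.
By Bayes' rule, P(r = 2 | data) = (1/65) / (4/65) = 1/4.

0.2500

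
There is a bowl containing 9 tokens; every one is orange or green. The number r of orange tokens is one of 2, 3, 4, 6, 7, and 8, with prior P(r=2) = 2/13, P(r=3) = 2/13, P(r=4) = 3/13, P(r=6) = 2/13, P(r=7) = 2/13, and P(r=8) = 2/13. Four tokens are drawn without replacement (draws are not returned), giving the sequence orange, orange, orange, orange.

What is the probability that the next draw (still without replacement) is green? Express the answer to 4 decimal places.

For each hypothesis, P(data | H) works out to: P(data | r = 2) = (2/9)(1/8)(0/7) = 0; P(data | r = 3) = (3/9)(2/8)(1/7)(0/6) = 0; P(data | r = 4) = (4/9)(3/8)(2/7)(1/6) = 1/126; P(data | r = 6) = (6/9)(5/8)(4/7)(3/6) = 5/42; P(data | r = 7) = (7/9)(6/8)(5/7)(4/6) = 5/18; P(data | r = 8) = (8/9)(7/8)(6/7)(5/6) = 5/9.
Weighting by the prior gives 2/13 · 0 = 0, 2/13 · 0 = 0, 3/13 · 1/126 = 1/546, 2/13 · 5/42 = 5/273, 2/13 · 5/18 = 5/117, 2/13 · 5/9 = 10/117; these sum to 27/182.
Normalising, the posterior is P(r = 2 | data) = 0, P(r = 3 | data) = 0, P(r = 4 | data) = 1/81, P(r = 6 | data) = 10/81, P(r = 7 | data) = 70/243, P(r = 8 | data) = 140/243.
The predictive probability is P(green next | data) = (1)(1/81) + (3/5)(10/81) + (2/5)(70/243) + (1/5)(140/243) = 77/243.

0.3169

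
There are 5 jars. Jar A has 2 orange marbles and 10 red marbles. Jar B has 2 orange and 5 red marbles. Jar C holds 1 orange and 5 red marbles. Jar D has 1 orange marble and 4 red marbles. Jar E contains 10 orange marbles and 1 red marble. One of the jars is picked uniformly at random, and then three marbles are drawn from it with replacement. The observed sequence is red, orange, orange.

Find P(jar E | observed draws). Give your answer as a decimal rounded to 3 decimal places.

For each hypothesis, P(data | H) works out to: P(data | jar A) = (10/12)(2/12)(2/12) = 0.023148; P(data | jar B) = (5/7)(2/7)(2/7) = 0.058309; P(data | jar C) = (5/6)(1/6)(1/6) = 0.023148; P(data | jar D) = (4/5)(1/5)(1/5) = 0.032; P(data | jar E) = (1/11)(10/11)(10/11) = 0.075131.
Multiplying each by its prior: 1/5 · 0.023148 = 0.0046296, 1/5 · 0.058309 = 0.011662, 1/5 · 0.023148 = 0.0046296, 1/5 · 0.032 = 0.0064, 1/5 · 0.075131 = 0.015026; summing to 0.042347.
So P(jar E | data) = (0.015026) / (0.042347) = 0.35483.

0.355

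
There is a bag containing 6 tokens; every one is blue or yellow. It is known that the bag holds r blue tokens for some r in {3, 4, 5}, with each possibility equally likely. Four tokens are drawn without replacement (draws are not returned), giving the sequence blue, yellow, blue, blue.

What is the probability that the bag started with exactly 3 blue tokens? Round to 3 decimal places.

The likelihood of the observed sequence under each hypothesis: P(data | r = 3) = (3/6)(3/5)(2/4)(1/3) = 1/20; P(data | r = 4) = (4/6)(2/5)(3/4)(2/3) = 2/15; P(data | r = 5) = (5/6)(1/5)(4/4)(3/3) = 1/6.
Weighting by the prior gives 1/3 · 1/20 = 1/60, 1/3 · 2/15 = 2/45, 1/3 · 1/6 = 1/18; with total 7/60.
So P(r = 3 | data) = (1/60) / (7/60) = 1/7.

0.143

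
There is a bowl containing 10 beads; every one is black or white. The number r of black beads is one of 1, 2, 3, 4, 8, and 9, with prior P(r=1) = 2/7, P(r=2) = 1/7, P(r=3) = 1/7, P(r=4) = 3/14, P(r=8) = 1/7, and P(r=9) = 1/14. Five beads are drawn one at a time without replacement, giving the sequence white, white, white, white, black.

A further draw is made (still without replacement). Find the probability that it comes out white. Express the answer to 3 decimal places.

0.789

Under each hypothesis, the probability of the observed sequence is: P(data | r = 1) = (9/10)(8/9)(7/8)(6/7)(1/6) = 0.1; P(data | r = 2) = (8/10)(7/9)(6/8)(5/7)(2/6) = 0.11111; P(data | r = 3) = (7/10)(6/9)(5/8)(4/7)(3/6) = 0.083333; P(data | r = 4) = (6/10)(5/9)(4/8)(3/7)(4/6) = 0.047619; P(data | r = 8) = (2/10)(1/9)(0/8) = 0; P(data | r = 9) = (1/10)(0/9) = 0.
Multiplying each by its prior: 2/7 · 0.1 = 0.028571, 1/7 · 0.11111 = 0.015873, 1/7 · 0.083333 = 0.011905, 3/14 · 0.047619 = 0.010204, 1/7 · 0 = 0, 1/14 · 0 = 0; summing to 0.066553.
Dividing through by the total gives posterior P(r = 1 | data) = 0.4293, P(r = 2 | data) = 0.2385, P(r = 3 | data) = 0.17888, P(r = 4 | data) = 0.15332, P(r = 8 | data) = 0, P(r = 9 | data) = 0.
So P(white next | data) = Σ P(white next | H) P(H | data) = (1)(0.4293) + (4/5)(0.2385) + (3/5)(0.17888) + (2/5)(0.15332) = 0.78876.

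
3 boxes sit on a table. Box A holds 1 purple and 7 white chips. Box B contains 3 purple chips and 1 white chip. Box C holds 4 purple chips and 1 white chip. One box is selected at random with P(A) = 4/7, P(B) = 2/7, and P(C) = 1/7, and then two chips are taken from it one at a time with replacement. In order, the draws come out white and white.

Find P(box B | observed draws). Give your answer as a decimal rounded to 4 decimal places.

For each hypothesis, P(data | H) works out to: P(data | box A) = (7/8)(7/8) = 0.76562; P(data | box B) = (1/4)(1/4) = 0.0625; P(data | box C) = (1/5)(1/5) = 0.04.
Multiplying each by its prior: 4/7 · 0.76562 = 0.4375, 2/7 · 0.0625 = 0.017857, 1/7 · 0.04 = 0.0057143; these sum to 0.46107.
By Bayes' rule, P(box B | data) = (0.017857) / (0.46107) = 0.03873.

0.0387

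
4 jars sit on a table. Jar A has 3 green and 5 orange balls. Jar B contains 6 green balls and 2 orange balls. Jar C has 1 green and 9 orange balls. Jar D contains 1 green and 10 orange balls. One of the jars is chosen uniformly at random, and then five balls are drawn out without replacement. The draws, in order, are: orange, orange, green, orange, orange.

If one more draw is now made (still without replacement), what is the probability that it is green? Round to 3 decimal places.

0.146

Under each hypothesis, the probability of the observed sequence is: P(data | jar A) = (5/8)(4/7)(3/6)(3/5)(2/4) = 0.053571; P(data | jar B) = (2/8)(1/7)(6/6)(0/5) = 0; P(data | jar C) = (9/10)(8/9)(1/8)(7/7)(6/6) = 0.1; P(data | jar D) = (10/11)(9/10)(1/9)(8/8)(7/7) = 0.090909.
Multiplying each by its prior: 1/4 · 0.053571 = 0.013393, 1/4 · 0 = 0, 1/4 · 0.1 = 0.025, 1/4 · 0.090909 = 0.022727; with total 0.06112.
Normalising, the posterior is P(jar A | data) = 0.21912, P(jar B | data) = 0, P(jar C | data) = 0.40903, P(jar D | data) = 0.37185.
The predictive probability is P(green next | data) = (2/3)(0.21912) + (0)(0.40903) + (0)(0.37185) = 0.14608.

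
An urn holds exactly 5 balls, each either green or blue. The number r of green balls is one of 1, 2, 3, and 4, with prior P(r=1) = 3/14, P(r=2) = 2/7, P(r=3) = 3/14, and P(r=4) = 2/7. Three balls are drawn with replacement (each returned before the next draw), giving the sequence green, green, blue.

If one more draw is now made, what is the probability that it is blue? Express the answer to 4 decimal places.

0.4090

Compute the likelihood of the observed sequence for each case: P(data | r = 1) = (1/5)(1/5)(4/5) = 4/125; P(data | r = 2) = (2/5)(2/5)(3/5) = 12/125; P(data | r = 3) = (3/5)(3/5)(2/5) = 18/125; P(data | r = 4) = (4/5)(4/5)(1/5) = 16/125.
Weighting by the prior gives 3/14 · 4/125 = 6/875, 2/7 · 12/125 = 24/875, 3/14 · 18/125 = 27/875, 2/7 · 16/125 = 32/875; these sum to 89/875.
The posterior is then P(r = 1 | data) = 6/89, P(r = 2 | data) = 24/89, P(r = 3 | data) = 27/89, P(r = 4 | data) = 32/89.
The predictive probability is P(blue next | data) = (4/5)(6/89) + (3/5)(24/89) + (2/5)(27/89) + (1/5)(32/89) = 182/445.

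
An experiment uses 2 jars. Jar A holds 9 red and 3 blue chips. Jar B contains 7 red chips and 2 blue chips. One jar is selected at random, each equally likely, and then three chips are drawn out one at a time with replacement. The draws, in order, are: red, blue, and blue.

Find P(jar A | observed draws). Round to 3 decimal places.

0.550

The likelihood of the observed sequence under each hypothesis: P(data | jar A) = (9/12)(3/12)(3/12) = 0.046875; P(data | jar B) = (7/9)(2/9)(2/9) = 0.038409.
Multiplying each by its prior: 1/2 · 0.046875 = 0.023438, 1/2 · 0.038409 = 0.019204; with total 0.042642.
Therefore the posterior P(jar A | data) = (0.023438) / (0.042642) = 0.54964.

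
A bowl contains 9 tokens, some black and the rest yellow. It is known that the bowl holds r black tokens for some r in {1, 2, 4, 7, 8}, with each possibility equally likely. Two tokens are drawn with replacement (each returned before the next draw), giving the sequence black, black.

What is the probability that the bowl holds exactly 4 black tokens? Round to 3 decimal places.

0.119

Compute the likelihood of the observed sequence for each case: P(data | r = 1) = (1/9)(1/9) = 1/81; P(data | r = 2) = (2/9)(2/9) = 4/81; P(data | r = 4) = (4/9)(4/9) = 16/81; P(data | r = 7) = (7/9)(7/9) = 49/81; P(data | r = 8) = (8/9)(8/9) = 64/81.
Multiplying each by its prior: 1/5 · 1/81 = 1/405, 1/5 · 4/81 = 4/405, 1/5 · 16/81 = 16/405, 1/5 · 49/81 = 49/405, 1/5 · 64/81 = 64/405; these sum to 134/405.
Therefore the posterior P(r = 4 | data) = (16/405) / (134/405) = 8/67.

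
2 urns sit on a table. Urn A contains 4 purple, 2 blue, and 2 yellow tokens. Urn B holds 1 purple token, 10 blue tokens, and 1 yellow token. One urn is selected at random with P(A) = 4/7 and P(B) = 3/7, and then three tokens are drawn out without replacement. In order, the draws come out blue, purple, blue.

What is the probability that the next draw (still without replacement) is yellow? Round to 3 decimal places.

Under each hypothesis, the probability of the observed sequence is: P(data | urn A) = (2/8)(4/7)(1/6) = 0.02381; P(data | urn B) = (10/12)(1/11)(9/10) = 0.068182.
Weighting by the prior gives 4/7 · 0.02381 = 0.013605, 3/7 · 0.068182 = 0.029221; these sum to 0.042826.
Dividing through by the total gives posterior P(urn A | data) = 0.31769, P(urn B | data) = 0.68231.
So P(yellow next | data) = Σ P(yellow next | H) P(H | data) = (2/5)(0.31769) + (1/9)(0.68231) = 0.20289.

0.203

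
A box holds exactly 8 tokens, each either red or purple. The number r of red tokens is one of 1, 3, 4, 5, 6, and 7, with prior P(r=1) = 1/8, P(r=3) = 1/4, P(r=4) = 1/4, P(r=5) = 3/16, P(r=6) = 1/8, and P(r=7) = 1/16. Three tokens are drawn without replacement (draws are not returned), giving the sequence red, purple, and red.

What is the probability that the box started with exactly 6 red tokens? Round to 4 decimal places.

Under each hypothesis, the probability of the observed sequence is: P(data | r = 1) = (1/8)(7/7)(0/6) = 0; P(data | r = 3) = (3/8)(5/7)(2/6) = 5/56; P(data | r = 4) = (4/8)(4/7)(3/6) = 1/7; P(data | r = 5) = (5/8)(3/7)(4/6) = 5/28; P(data | r = 6) = (6/8)(2/7)(5/6) = 5/28; P(data | r = 7) = (7/8)(1/7)(6/6) = 1/8.
Multiplying each by its prior: 1/8 · 0 = 0, 1/4 · 5/56 = 5/224, 1/4 · 1/7 = 1/28, 3/16 · 5/28 = 15/448, 1/8 · 5/28 = 5/224, 1/16 · 1/8 = 1/128; these sum to 109/896.
By Bayes' rule, P(r = 6 | data) = (5/224) / (109/896) = 20/109.

0.1835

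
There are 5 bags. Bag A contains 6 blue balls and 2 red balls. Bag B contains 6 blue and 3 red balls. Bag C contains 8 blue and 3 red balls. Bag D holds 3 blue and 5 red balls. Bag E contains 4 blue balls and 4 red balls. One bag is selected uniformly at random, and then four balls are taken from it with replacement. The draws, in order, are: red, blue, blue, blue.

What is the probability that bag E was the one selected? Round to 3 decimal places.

Under each hypothesis, the probability of the observed sequence is: P(data | bag A) = (2/8)(6/8)(6/8)(6/8) = 0.10547; P(data | bag B) = (3/9)(6/9)(6/9)(6/9) = 0.098765; P(data | bag C) = (3/11)(8/11)(8/11)(8/11) = 0.10491; P(data | bag D) = (5/8)(3/8)(3/8)(3/8) = 0.032959; P(data | bag E) = (4/8)(4/8)(4/8)(4/8) = 0.0625.
Weighting by the prior gives 1/5 · 0.10547 = 0.021094, 1/5 · 0.098765 = 0.019753, 1/5 · 0.10491 = 0.020982, 1/5 · 0.032959 = 0.0065918, 1/5 · 0.0625 = 0.0125; summing to 0.080921.
Therefore the posterior P(bag E | data) = (0.0125) / (0.080921) = 0.15447.

0.154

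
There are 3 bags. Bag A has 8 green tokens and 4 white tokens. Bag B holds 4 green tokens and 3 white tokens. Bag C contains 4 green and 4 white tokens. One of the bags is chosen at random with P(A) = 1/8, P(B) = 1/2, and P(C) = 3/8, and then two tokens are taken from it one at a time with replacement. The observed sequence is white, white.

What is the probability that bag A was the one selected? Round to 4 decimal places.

0.0696

For each hypothesis, P(data | H) works out to: P(data | bag A) = (4/12)(4/12) = 0.11111; P(data | bag B) = (3/7)(3/7) = 0.18367; P(data | bag C) = (4/8)(4/8) = 0.25.
The prior-weighted likelihoods are 1/8 · 0.11111 = 0.013889, 1/2 · 0.18367 = 0.091837, 3/8 · 0.25 = 0.09375; these sum to 0.19948.
So P(bag A | data) = (0.013889) / (0.19948) = 0.069627.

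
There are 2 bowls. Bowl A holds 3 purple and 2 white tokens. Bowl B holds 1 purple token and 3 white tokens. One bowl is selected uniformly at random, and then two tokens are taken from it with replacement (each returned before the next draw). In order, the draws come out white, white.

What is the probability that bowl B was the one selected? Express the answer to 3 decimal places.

Under each hypothesis, the probability of the observed sequence is: P(data | bowl A) = (2/5)(2/5) = 4/25; P(data | bowl B) = (3/4)(3/4) = 9/16.
Multiplying each by its prior: 1/2 · 4/25 = 2/25, 1/2 · 9/16 = 9/32; summing to 289/800.
Hence P(bowl B | data) = (9/32) / (289/800) = 225/289.

0.779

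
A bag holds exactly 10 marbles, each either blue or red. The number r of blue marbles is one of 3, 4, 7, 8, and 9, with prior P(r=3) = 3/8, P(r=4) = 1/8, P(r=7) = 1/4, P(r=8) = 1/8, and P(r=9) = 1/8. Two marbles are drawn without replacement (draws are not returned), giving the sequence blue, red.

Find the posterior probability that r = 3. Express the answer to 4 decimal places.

0.4091

Compute the likelihood of the observed sequence for each case: P(data | r = 3) = (3/10)(7/9) = 7/30; P(data | r = 4) = (4/10)(6/9) = 4/15; P(data | r = 7) = (7/10)(3/9) = 7/30; P(data | r = 8) = (8/10)(2/9) = 8/45; P(data | r = 9) = (9/10)(1/9) = 1/10.
Multiplying each by its prior: 3/8 · 7/30 = 7/80, 1/8 · 4/15 = 1/30, 1/4 · 7/30 = 7/120, 1/8 · 8/45 = 1/45, 1/8 · 1/10 = 1/80; these sum to 77/360.
Therefore the posterior P(r = 3 | data) = (7/80) / (77/360) = 9/22.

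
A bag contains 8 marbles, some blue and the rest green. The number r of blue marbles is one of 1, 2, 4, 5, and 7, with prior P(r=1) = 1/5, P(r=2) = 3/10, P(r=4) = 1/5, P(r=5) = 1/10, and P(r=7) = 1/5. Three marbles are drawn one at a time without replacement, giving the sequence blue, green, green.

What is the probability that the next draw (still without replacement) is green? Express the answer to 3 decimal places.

0.698

Under each hypothesis, the probability of the observed sequence is: P(data | r = 1) = (1/8)(7/7)(6/6) = 1/8; P(data | r = 2) = (2/8)(6/7)(5/6) = 5/28; P(data | r = 4) = (4/8)(4/7)(3/6) = 1/7; P(data | r = 5) = (5/8)(3/7)(2/6) = 5/56; P(data | r = 7) = (7/8)(1/7)(0/6) = 0.
Weighting by the prior gives 1/5 · 1/8 = 1/40, 3/10 · 5/28 = 3/56, 1/5 · 1/7 = 1/35, 1/10 · 5/56 = 1/112, 1/5 · 0 = 0; summing to 13/112.
Dividing through by the total gives posterior P(r = 1 | data) = 14/65, P(r = 2 | data) = 6/13, P(r = 4 | data) = 16/65, P(r = 5 | data) = 1/13, P(r = 7 | data) = 0.
So P(green next | data) = Σ P(green next | H) P(H | data) = (1)(14/65) + (4/5)(6/13) + (2/5)(16/65) + (1/5)(1/13) = 227/325.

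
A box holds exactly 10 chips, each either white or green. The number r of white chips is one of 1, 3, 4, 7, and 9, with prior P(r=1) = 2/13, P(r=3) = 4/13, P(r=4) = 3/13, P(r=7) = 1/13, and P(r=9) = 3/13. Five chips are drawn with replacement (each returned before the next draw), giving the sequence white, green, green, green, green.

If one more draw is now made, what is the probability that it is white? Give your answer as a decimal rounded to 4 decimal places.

Under each hypothesis, the probability of the observed sequence is: P(data | r = 1) = (1/10)(9/10)(9/10)(9/10)(9/10) = 0.06561; P(data | r = 3) = (3/10)(7/10)(7/10)(7/10)(7/10) = 0.07203; P(data | r = 4) = (4/10)(6/10)(6/10)(6/10)(6/10) = 0.05184; P(data | r = 7) = (7/10)(3/10)(3/10)(3/10)(3/10) = 0.00567; P(data | r = 9) = (9/10)(1/10)(1/10)(1/10)(1/10) = 9e-05.
Multiplying each by its prior: 2/13 · 0.06561 = 0.010094, 4/13 · 0.07203 = 0.022163, 3/13 · 0.05184 = 0.011963, 1/13 · 0.00567 = 0.00043615, 3/13 · 9e-05 = 2.0769e-05; with total 0.044677.
Dividing through by the total gives posterior P(r = 1 | data) = 0.22593, P(r = 3 | data) = 0.49607, P(r = 4 | data) = 0.26777, P(r = 7 | data) = 0.0097624, P(r = 9 | data) = 0.00046488.
Averaging over the posterior, P(white next | data) = (1/10)(0.22593) + (3/10)(0.49607) + (2/5)(0.26777) + (7/10)(0.0097624) + (9/10)(0.00046488) = 0.28577.

0.2858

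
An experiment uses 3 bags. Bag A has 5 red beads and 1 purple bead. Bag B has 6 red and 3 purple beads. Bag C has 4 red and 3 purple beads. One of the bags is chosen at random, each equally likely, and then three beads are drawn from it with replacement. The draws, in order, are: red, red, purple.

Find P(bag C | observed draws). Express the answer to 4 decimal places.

0.3465

For each hypothesis, P(data | H) works out to: P(data | bag A) = (5/6)(5/6)(1/6) = 0.11574; P(data | bag B) = (6/9)(6/9)(3/9) = 0.14815; P(data | bag C) = (4/7)(4/7)(3/7) = 0.13994.
Weighting by the prior gives 1/3 · 0.11574 = 0.03858, 1/3 · 0.14815 = 0.049383, 1/3 · 0.13994 = 0.046647; summing to 0.13461.
By Bayes' rule, P(bag C | data) = (0.046647) / (0.13461) = 0.34654.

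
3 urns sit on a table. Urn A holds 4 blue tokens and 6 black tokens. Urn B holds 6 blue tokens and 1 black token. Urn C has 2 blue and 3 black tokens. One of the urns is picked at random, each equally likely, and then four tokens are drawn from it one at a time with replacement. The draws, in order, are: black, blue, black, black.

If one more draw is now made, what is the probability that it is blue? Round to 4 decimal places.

For each hypothesis, P(data | H) works out to: P(data | urn A) = (6/10)(4/10)(6/10)(6/10) = 0.0864; P(data | urn B) = (1/7)(6/7)(1/7)(1/7) = 0.002499; P(data | urn C) = (3/5)(2/5)(3/5)(3/5) = 0.0864.
The prior-weighted likelihoods are 1/3 · 0.0864 = 0.0288, 1/3 · 0.002499 = 0.00083299, 1/3 · 0.0864 = 0.0288; summing to 0.058433.
Dividing through by the total gives posterior P(urn A | data) = 0.49287, P(urn B | data) = 0.014255, P(urn C | data) = 0.49287.
The predictive probability is P(blue next | data) = (2/5)(0.49287) + (6/7)(0.014255) + (2/5)(0.49287) = 0.40652.

0.4065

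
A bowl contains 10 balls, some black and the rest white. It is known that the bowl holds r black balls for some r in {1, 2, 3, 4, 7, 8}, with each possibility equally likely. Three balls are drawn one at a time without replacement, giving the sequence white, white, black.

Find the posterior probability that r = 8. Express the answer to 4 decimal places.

0.0328

Under each hypothesis, the probability of the observed sequence is: P(data | r = 1) = (9/10)(8/9)(1/8) = 1/10; P(data | r = 2) = (8/10)(7/9)(2/8) = 7/45; P(data | r = 3) = (7/10)(6/9)(3/8) = 7/40; P(data | r = 4) = (6/10)(5/9)(4/8) = 1/6; P(data | r = 7) = (3/10)(2/9)(7/8) = 7/120; P(data | r = 8) = (2/10)(1/9)(8/8) = 1/45.
Weighting by the prior gives 1/6 · 1/10 = 1/60, 1/6 · 7/45 = 7/270, 1/6 · 7/40 = 7/240, 1/6 · 1/6 = 1/36, 1/6 · 7/120 = 7/720, 1/6 · 1/45 = 1/270; with total 61/540.
By Bayes' rule, P(r = 8 | data) = (1/270) / (61/540) = 2/61.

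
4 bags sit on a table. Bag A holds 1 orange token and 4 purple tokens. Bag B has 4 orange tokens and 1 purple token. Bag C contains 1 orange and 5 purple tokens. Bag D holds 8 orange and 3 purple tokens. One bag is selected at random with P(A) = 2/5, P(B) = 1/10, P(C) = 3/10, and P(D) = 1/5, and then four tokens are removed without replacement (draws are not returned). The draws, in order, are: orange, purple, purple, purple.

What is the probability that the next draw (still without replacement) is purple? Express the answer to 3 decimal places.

0.991

For each hypothesis, P(data | H) works out to: P(data | bag A) = (1/5)(4/4)(3/3)(2/2) = 0.2; P(data | bag B) = (4/5)(1/4)(0/3) = 0; P(data | bag C) = (1/6)(5/5)(4/4)(3/3) = 0.16667; P(data | bag D) = (8/11)(3/10)(2/9)(1/8) = 0.0060606.
Weighting by the prior gives 2/5 · 0.2 = 0.08, 1/10 · 0 = 0, 3/10 · 0.16667 = 0.05, 1/5 · 0.0060606 = 0.0012121; these sum to 0.13121.
Dividing through by the total gives posterior P(bag A | data) = 0.6097, P(bag B | data) = 0, P(bag C | data) = 0.38106, P(bag D | data) = 0.0092379.
Averaging over the posterior, P(purple next | data) = (1)(0.6097) + (1)(0.38106) + (0)(0.0092379) = 0.99076.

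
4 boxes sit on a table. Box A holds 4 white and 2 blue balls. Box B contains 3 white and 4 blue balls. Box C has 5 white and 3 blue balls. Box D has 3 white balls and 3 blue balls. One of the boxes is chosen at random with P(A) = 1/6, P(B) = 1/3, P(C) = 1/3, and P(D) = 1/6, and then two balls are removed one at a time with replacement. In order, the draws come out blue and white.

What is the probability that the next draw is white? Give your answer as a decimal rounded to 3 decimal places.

0.542

Under each hypothesis, the probability of the observed sequence is: P(data | box A) = (2/6)(4/6) = 0.22222; P(data | box B) = (4/7)(3/7) = 0.2449; P(data | box C) = (3/8)(5/8) = 0.23438; P(data | box D) = (3/6)(3/6) = 0.25.
Weighting by the prior gives 1/6 · 0.22222 = 0.037037, 1/3 · 0.2449 = 0.081633, 1/3 · 0.23438 = 0.078125, 1/6 · 0.25 = 0.041667; with total 0.23846.
The posterior is then P(box A | data) = 0.15532, P(box B | data) = 0.34233, P(box C | data) = 0.32762, P(box D | data) = 0.17473.
Averaging over the posterior, P(white next | data) = (2/3)(0.15532) + (3/7)(0.34233) + (5/8)(0.32762) + (1/2)(0.17473) = 0.54239.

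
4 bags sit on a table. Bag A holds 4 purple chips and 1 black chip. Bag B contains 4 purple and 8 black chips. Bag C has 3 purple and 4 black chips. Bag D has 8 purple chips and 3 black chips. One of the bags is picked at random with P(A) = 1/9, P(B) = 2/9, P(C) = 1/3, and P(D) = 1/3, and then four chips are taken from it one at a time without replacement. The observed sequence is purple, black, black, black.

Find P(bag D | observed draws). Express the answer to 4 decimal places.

0.0362

Compute the likelihood of the observed sequence for each case: P(data | bag A) = (4/5)(1/4)(0/3) = 0; P(data | bag B) = (4/12)(8/11)(7/10)(6/9) = 0.11313; P(data | bag C) = (3/7)(4/6)(3/5)(2/4) = 0.085714; P(data | bag D) = (8/11)(3/10)(2/9)(1/8) = 0.0060606.
Weighting by the prior gives 1/9 · 0 = 0, 2/9 · 0.11313 = 0.02514, 1/3 · 0.085714 = 0.028571, 1/3 · 0.0060606 = 0.0020202; these sum to 0.055732.
So P(bag D | data) = (0.0020202) / (0.055732) = 0.036249.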